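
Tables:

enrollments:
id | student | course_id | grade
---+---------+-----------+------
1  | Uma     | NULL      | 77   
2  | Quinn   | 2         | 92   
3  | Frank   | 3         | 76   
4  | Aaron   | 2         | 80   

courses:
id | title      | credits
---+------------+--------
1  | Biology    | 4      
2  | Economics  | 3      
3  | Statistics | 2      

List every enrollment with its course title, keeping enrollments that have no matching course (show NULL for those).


LEFT JOIN keeps every row from enrollments (the left table); where course_id has no match in courses, the course columns become NULL. Walk through each enrollment:
  - enrollment 1 (Uma): course_id=NULL, no match -> kept with NULL
  - enrollment 2 (Quinn): course_id=2 -> matches Economics
  - enrollment 3 (Frank): course_id=3 -> matches Statistics
  - enrollment 4 (Aaron): course_id=2 -> matches Economics
All 4 rows appear; 1 has NULL course.

SQL:
SELECT a.student, b.title AS course
FROM enrollments a
LEFT JOIN courses b ON a.course_id = b.id

Result:
student | course    
--------+-----------
Uma     | NULL      
Quinn   | Economics 
Frank   | Statistics
Aaron   | Economics 


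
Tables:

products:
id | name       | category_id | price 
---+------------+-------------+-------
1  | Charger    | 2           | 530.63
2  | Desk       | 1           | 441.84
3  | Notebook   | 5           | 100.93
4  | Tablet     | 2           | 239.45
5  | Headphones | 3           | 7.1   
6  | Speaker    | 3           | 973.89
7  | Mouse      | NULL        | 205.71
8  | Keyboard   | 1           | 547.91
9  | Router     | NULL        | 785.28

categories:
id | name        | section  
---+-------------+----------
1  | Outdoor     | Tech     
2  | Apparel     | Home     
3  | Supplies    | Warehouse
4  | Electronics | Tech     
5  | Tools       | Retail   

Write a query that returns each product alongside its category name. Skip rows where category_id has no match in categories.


INNER JOIN keeps only products rows whose category_id matches an id in categories. Walk through each product:
  - product 1 (Charger): category_id=2 -> matches Apparel
  - product 2 (Desk): category_id=1 -> matches Outdoor
  - product 3 (Notebook): category_id=5 -> matches Tools
  - product 4 (Tablet): category_id=2 -> matches Apparel
  - product 5 (Headphones): category_id=3 -> matches Supplies
  - product 6 (Speaker): category_id=3 -> matches Supplies
  - product 7 (Mouse): category_id=NULL, no match -> dropped
  - product 8 (Keyboard): category_id=1 -> matches Outdoor
  - product 9 (Router): category_id=NULL, no match -> dropped
So 2 of 9 rows are dropped.

SQL:
SELECT a.name, b.name AS category
FROM products a
INNER JOIN categories b ON a.category_id = b.id

Result:
name       | category
-----------+---------
Charger    | Apparel 
Desk       | Outdoor 
Notebook   | Tools   
Tablet     | Apparel 
Headphones | Supplies
Speaker    | Supplies
Keyboard   | Outdoor 


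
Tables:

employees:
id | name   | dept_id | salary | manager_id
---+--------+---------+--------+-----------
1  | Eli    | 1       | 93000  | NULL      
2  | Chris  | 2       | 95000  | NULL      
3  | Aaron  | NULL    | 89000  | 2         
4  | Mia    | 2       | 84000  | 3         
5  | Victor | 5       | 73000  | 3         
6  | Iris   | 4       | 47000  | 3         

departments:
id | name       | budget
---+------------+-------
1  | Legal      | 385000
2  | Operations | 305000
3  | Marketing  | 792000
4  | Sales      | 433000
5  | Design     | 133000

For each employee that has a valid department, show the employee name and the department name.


INNER JOIN keeps only employees rows whose dept_id matches an id in departments. Walk through each employee:
  - employee 1 (Eli): dept_id=1 -> matches Legal
  - employee 2 (Chris): dept_id=2 -> matches Operations
  - employee 3 (Aaron): dept_id=NULL, no match -> dropped
  - employee 4 (Mia): dept_id=2 -> matches Operations
  - employee 5 (Victor): dept_id=5 -> matches Design
  - employee 6 (Iris): dept_id=4 -> matches Sales
So 1 of 6 rows is dropped.

SQL:
SELECT a.name, b.name AS department
FROM employees a
INNER JOIN departments b ON a.dept_id = b.id

Result:
name   | department
-------+-----------
Eli    | Legal     
Chris  | Operations
Mia    | Operations
Victor | Design    
Iris   | Sales     


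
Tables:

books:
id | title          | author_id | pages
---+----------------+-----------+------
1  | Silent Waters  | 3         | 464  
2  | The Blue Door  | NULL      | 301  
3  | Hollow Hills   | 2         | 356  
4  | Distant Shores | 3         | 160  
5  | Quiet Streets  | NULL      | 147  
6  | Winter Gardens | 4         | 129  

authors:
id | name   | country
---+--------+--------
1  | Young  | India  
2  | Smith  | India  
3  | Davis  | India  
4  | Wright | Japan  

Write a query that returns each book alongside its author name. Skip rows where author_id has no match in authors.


INNER JOIN keeps only books rows whose author_id matches an id in authors. Walk through each book:
  - book 1 (Silent Waters): author_id=3 -> matches Davis
  - book 2 (The Blue Door): author_id=NULL, no match -> dropped
  - book 3 (Hollow Hills): author_id=2 -> matches Smith
  - book 4 (Distant Shores): author_id=3 -> matches Davis
  - book 5 (Quiet Streets): author_id=NULL, no match -> dropped
  - book 6 (Winter Gardens): author_id=4 -> matches Wright
So 2 of 6 rows are dropped.

SQL:
SELECT a.title, b.name AS author
FROM books a
INNER JOIN authors b ON a.author_id = b.id

Result:
title          | author
---------------+-------
Silent Waters  | Davis 
Hollow Hills   | Smith 
Distant Shores | Davis 
Winter Gardens | Wright


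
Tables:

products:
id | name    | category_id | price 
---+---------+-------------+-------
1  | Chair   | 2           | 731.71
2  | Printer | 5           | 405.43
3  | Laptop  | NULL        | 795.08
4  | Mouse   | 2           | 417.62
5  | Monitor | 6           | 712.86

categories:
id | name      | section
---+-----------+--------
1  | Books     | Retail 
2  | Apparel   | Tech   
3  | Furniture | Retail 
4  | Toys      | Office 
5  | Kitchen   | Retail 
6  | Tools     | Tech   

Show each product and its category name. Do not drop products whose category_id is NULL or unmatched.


LEFT JOIN keeps every row from products (the left table); where category_id has no match in categories, the category columns become NULL. Walk through each product:
  - product 1 (Chair): category_id=2 -> matches Apparel
  - product 2 (Printer): category_id=5 -> matches Kitchen
  - product 3 (Laptop): category_id=NULL, no match -> kept with NULL
  - product 4 (Mouse): category_id=2 -> matches Apparel
  - product 5 (Monitor): category_id=6 -> matches Tools
All 5 rows appear; 1 has NULL category.

SQL:
SELECT a.name, b.name AS category
FROM products a
LEFT JOIN categories b ON a.category_id = b.id

Result:
name    | category
--------+---------
Chair   | Apparel 
Printer | Kitchen 
Laptop  | NULL    
Mouse   | Apparel 
Monitor | Tools   


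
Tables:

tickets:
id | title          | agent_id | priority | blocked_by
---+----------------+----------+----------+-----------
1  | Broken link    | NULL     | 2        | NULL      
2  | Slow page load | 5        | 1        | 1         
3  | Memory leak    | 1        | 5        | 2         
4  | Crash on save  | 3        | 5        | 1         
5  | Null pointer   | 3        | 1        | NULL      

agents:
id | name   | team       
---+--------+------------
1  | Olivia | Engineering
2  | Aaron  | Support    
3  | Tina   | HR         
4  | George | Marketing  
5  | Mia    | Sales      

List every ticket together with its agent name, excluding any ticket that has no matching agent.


INNER JOIN keeps only tickets rows whose agent_id matches an id in agents. Walk through each ticket:
  - ticket 1 (Broken link): agent_id=NULL, no match -> dropped
  - ticket 2 (Slow page load): agent_id=5 -> matches Mia
  - ticket 3 (Memory leak): agent_id=1 -> matches Olivia
  - ticket 4 (Crash on save): agent_id=3 -> matches Tina
  - ticket 5 (Null pointer): agent_id=3 -> matches Tina
So 1 of 5 rows is dropped.

SQL:
SELECT a.title, b.name AS agent
FROM tickets a
INNER JOIN agents b ON a.agent_id = b.id

Result:
title          | agent 
---------------+-------
Slow page load | Mia   
Memory leak    | Olivia
Crash on save  | Tina  
Null pointer   | Tina  


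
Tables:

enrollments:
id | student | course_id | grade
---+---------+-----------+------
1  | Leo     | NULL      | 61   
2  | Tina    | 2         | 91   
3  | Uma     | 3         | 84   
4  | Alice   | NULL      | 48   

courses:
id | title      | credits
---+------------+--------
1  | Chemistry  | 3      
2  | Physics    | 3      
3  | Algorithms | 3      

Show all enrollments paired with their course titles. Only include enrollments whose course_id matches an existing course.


INNER JOIN keeps only enrollments rows whose course_id matches an id in courses. Walk through each enrollment:
  - enrollment 1 (Leo): course_id=NULL, no match -> dropped
  - enrollment 2 (Tina): course_id=2 -> matches Physics
  - enrollment 3 (Uma): course_id=3 -> matches Algorithms
  - enrollment 4 (Alice): course_id=NULL, no match -> dropped
So 2 of 4 rows are dropped.

SQL:
SELECT a.student, b.title AS course
FROM enrollments a
INNER JOIN courses b ON a.course_id = b.id

Result:
student | course    
--------+-----------
Tina    | Physics   
Uma     | Algorithms


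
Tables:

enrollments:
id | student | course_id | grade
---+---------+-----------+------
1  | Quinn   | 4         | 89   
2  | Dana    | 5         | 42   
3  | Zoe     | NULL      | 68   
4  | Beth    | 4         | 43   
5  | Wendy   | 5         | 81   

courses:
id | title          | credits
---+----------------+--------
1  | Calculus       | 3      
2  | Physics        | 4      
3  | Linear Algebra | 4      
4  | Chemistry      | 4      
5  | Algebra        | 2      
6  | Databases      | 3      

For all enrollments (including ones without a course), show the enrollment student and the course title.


LEFT JOIN keeps every row from enrollments (the left table); where course_id has no match in courses, the course columns become NULL. Walk through each enrollment:
  - enrollment 1 (Quinn): course_id=4 -> matches Chemistry
  - enrollment 2 (Dana): course_id=5 -> matches Algebra
  - enrollment 3 (Zoe): course_id=NULL, no match -> kept with NULL
  - enrollment 4 (Beth): course_id=4 -> matches Chemistry
  - enrollment 5 (Wendy): course_id=5 -> matches Algebra
All 5 rows appear; 1 has NULL course.

SQL:
SELECT a.student, b.title AS course
FROM enrollments a
LEFT JOIN courses b ON a.course_id = b.id

Result:
student | course   
--------+----------
Quinn   | Chemistry
Dana    | Algebra  
Zoe     | NULL     
Beth    | Chemistry
Wendy   | Algebra  


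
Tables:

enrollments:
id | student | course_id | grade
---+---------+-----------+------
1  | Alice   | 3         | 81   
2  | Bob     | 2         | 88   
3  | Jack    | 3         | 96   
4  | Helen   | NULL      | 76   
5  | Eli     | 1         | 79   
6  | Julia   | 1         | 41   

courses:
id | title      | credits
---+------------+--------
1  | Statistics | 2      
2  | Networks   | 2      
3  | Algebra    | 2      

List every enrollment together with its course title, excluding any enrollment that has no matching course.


INNER JOIN keeps only enrollments rows whose course_id matches an id in courses. Walk through each enrollment:
  - enrollment 1 (Alice): course_id=3 -> matches Algebra
  - enrollment 2 (Bob): course_id=2 -> matches Networks
  - enrollment 3 (Jack): course_id=3 -> matches Algebra
  - enrollment 4 (Helen): course_id=NULL, no match -> dropped
  - enrollment 5 (Eli): course_id=1 -> matches Statistics
  - enrollment 6 (Julia): course_id=1 -> matches Statistics
So 1 of 6 rows is dropped.

SQL:
SELECT a.student, b.title AS course
FROM enrollments a
INNER JOIN courses b ON a.course_id = b.id

Result:
student | course    
--------+-----------
Alice   | Algebra   
Bob     | Networks  
Jack    | Algebra   
Eli     | Statistics
Julia   | Statistics


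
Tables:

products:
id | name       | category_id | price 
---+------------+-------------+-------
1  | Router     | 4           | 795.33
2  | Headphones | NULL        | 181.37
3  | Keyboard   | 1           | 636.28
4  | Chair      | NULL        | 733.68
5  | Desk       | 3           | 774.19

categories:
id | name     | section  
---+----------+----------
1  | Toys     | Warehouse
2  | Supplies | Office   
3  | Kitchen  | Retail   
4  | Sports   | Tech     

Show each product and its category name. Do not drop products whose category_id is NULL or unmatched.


LEFT JOIN keeps every row from products (the left table); where category_id has no match in categories, the category columns become NULL. Walk through each product:
  - product 1 (Router): category_id=4 -> matches Sports
  - product 2 (Headphones): category_id=NULL, no match -> kept with NULL
  - product 3 (Keyboard): category_id=1 -> matches Toys
  - product 4 (Chair): category_id=NULL, no match -> kept with NULL
  - product 5 (Desk): category_id=3 -> matches Kitchen
All 5 rows appear; 2 have NULL category.

SQL:
SELECT a.name, b.name AS category
FROM products a
LEFT JOIN categories b ON a.category_id = b.id

Result:
name       | category
-----------+---------
Router     | Sports  
Headphones | NULL    
Keyboard   | Toys    
Chair      | NULL    
Desk       | Kitchen 


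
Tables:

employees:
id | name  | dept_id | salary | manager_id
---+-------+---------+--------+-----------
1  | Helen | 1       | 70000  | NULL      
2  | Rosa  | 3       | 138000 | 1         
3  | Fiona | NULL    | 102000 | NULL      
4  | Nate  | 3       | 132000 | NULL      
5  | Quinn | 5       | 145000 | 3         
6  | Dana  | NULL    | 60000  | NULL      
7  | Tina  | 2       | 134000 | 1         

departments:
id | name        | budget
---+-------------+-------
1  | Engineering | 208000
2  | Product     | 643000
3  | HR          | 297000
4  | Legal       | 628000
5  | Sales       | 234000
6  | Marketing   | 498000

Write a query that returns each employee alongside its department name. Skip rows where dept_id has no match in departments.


INNER JOIN keeps only employees rows whose dept_id matches an id in departments. Walk through each employee:
  - employee 1 (Helen): dept_id=1 -> matches Engineering
  - employee 2 (Rosa): dept_id=3 -> matches HR
  - employee 3 (Fiona): dept_id=NULL, no match -> dropped
  - employee 4 (Nate): dept_id=3 -> matches HR
  - employee 5 (Quinn): dept_id=5 -> matches Sales
  - employee 6 (Dana): dept_id=NULL, no match -> dropped
  - employee 7 (Tina): dept_id=2 -> matches Product
So 2 of 7 rows are dropped.

SQL:
SELECT a.name, b.name AS department
FROM employees a
INNER JOIN departments b ON a.dept_id = b.id

Result:
name  | department 
------+------------
Helen | Engineering
Rosa  | HR         
Nate  | HR         
Quinn | Sales      
Tina  | Product    


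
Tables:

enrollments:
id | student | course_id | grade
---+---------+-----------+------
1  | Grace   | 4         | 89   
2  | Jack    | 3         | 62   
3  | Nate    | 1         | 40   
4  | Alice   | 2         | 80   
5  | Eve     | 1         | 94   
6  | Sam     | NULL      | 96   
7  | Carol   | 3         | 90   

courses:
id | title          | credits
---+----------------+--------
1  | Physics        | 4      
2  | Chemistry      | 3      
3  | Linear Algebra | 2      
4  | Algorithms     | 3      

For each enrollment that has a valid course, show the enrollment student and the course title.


INNER JOIN keeps only enrollments rows whose course_id matches an id in courses. Walk through each enrollment:
  - enrollment 1 (Grace): course_id=4 -> matches Algorithms
  - enrollment 2 (Jack): course_id=3 -> matches Linear Algebra
  - enrollment 3 (Nate): course_id=1 -> matches Physics
  - enrollment 4 (Alice): course_id=2 -> matches Chemistry
  - enrollment 5 (Eve): course_id=1 -> matches Physics
  - enrollment 6 (Sam): course_id=NULL, no match -> dropped
  - enrollment 7 (Carol): course_id=3 -> matches Linear Algebra
So 1 of 7 rows is dropped.

SQL:
SELECT a.student, b.title AS course
FROM enrollments a
INNER JOIN courses b ON a.course_id = b.id

Result:
student | course        
--------+---------------
Grace   | Algorithms    
Jack    | Linear Algebra
Nate    | Physics       
Alice   | Chemistry     
Eve     | Physics       
Carol   | Linear Algebra


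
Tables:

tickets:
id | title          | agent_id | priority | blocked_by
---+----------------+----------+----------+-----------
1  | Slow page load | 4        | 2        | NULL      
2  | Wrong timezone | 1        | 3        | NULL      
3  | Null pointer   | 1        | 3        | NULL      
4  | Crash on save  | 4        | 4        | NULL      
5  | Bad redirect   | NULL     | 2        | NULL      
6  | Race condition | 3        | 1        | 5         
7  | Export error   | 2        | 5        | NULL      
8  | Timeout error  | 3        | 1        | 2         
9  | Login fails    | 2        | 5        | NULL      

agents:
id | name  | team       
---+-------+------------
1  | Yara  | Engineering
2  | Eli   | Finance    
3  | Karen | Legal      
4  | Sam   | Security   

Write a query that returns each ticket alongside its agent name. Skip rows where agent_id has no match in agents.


INNER JOIN keeps only tickets rows whose agent_id matches an id in agents. Walk through each ticket:
  - ticket 1 (Slow page load): agent_id=4 -> matches Sam
  - ticket 2 (Wrong timezone): agent_id=1 -> matches Yara
  - ticket 3 (Null pointer): agent_id=1 -> matches Yara
  - ticket 4 (Crash on save): agent_id=4 -> matches Sam
  - ticket 5 (Bad redirect): agent_id=NULL, no match -> dropped
  - ticket 6 (Race condition): agent_id=3 -> matches Karen
  - ticket 7 (Export error): agent_id=2 -> matches Eli
  - ticket 8 (Timeout error): agent_id=3 -> matches Karen
  - ticket 9 (Login fails): agent_id=2 -> matches Eli
So 1 of 9 rows is dropped.

SQL:
SELECT a.title, b.name AS agent
FROM tickets a
INNER JOIN agents b ON a.agent_id = b.id

Result:
title          | agent
---------------+------
Slow page load | Sam  
Wrong timezone | Yara 
Null pointer   | Yara 
Crash on save  | Sam  
Race condition | Karen
Export error   | Eli  
Timeout error  | Karen
Login fails    | Eli  


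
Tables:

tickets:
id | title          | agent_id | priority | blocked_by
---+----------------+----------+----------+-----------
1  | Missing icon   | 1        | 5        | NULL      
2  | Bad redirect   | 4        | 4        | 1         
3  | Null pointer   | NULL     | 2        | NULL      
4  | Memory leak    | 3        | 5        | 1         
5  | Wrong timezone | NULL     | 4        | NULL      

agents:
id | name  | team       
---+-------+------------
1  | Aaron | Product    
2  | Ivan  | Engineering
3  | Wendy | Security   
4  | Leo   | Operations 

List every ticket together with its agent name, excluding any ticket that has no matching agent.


INNER JOIN keeps only tickets rows whose agent_id matches an id in agents. Walk through each ticket:
  - ticket 1 (Missing icon): agent_id=1 -> matches Aaron
  - ticket 2 (Bad redirect): agent_id=4 -> matches Leo
  - ticket 3 (Null pointer): agent_id=NULL, no match -> dropped
  - ticket 4 (Memory leak): agent_id=3 -> matches Wendy
  - ticket 5 (Wrong timezone): agent_id=NULL, no match -> dropped
So 2 of 5 rows are dropped.

SQL:
SELECT a.title, b.name AS agent
FROM tickets a
INNER JOIN agents b ON a.agent_id = b.id

Result:
title        | agent
-------------+------
Missing icon | Aaron
Bad redirect | Leo  
Memory leak  | Wendy


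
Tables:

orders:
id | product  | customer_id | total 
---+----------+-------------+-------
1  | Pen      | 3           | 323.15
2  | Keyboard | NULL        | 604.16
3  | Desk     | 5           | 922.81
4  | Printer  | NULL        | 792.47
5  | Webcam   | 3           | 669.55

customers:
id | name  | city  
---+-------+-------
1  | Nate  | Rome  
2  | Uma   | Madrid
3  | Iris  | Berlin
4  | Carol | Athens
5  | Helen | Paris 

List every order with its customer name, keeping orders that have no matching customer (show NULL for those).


LEFT JOIN keeps every row from orders (the left table); where customer_id has no match in customers, the customer columns become NULL. Walk through each order:
  - order 1 (Pen): customer_id=3 -> matches Iris
  - order 2 (Keyboard): customer_id=NULL, no match -> kept with NULL
  - order 3 (Desk): customer_id=5 -> matches Helen
  - order 4 (Printer): customer_id=NULL, no match -> kept with NULL
  - order 5 (Webcam): customer_id=3 -> matches Iris
All 5 rows appear; 2 have NULL customer.

SQL:
SELECT a.product, b.name AS customer
FROM orders a
LEFT JOIN customers b ON a.customer_id = b.id

Result:
product  | customer
---------+---------
Pen      | Iris    
Keyboard | NULL    
Desk     | Helen   
Printer  | NULL    
Webcam   | Iris    


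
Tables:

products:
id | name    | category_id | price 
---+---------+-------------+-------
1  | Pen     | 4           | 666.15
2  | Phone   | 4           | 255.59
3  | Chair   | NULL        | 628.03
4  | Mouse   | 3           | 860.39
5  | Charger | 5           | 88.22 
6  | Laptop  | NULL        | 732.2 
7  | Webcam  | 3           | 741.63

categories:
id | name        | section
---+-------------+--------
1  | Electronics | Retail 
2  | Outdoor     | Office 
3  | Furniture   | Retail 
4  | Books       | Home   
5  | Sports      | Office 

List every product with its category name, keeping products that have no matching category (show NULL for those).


LEFT JOIN keeps every row from products (the left table); where category_id has no match in categories, the category columns become NULL. Walk through each product:
  - product 1 (Pen): category_id=4 -> matches Books
  - product 2 (Phone): category_id=4 -> matches Books
  - product 3 (Chair): category_id=NULL, no match -> kept with NULL
  - product 4 (Mouse): category_id=3 -> matches Furniture
  - product 5 (Charger): category_id=5 -> matches Sports
  - product 6 (Laptop): category_id=NULL, no match -> kept with NULL
  - product 7 (Webcam): category_id=3 -> matches Furniture
All 7 rows appear; 2 have NULL category.

SQL:
SELECT a.name, b.name AS category
FROM products a
LEFT JOIN categories b ON a.category_id = b.id

Result:
name    | category 
--------+----------
Pen     | Books    
Phone   | Books    
Chair   | NULL     
Mouse   | Furniture
Charger | Sports   
Laptop  | NULL     
Webcam  | Furniture


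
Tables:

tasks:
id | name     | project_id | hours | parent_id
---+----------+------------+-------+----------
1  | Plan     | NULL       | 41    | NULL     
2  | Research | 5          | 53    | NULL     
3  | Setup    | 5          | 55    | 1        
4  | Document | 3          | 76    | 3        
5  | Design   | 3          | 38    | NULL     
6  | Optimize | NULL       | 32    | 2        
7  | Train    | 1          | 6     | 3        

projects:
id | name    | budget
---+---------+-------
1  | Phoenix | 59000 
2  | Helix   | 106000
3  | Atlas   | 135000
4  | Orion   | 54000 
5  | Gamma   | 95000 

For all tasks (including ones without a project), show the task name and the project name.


LEFT JOIN keeps every row from tasks (the left table); where project_id has no match in projects, the project columns become NULL. Walk through each task:
  - task 1 (Plan): project_id=NULL, no match -> kept with NULL
  - task 2 (Research): project_id=5 -> matches Gamma
  - task 3 (Setup): project_id=5 -> matches Gamma
  - task 4 (Document): project_id=3 -> matches Atlas
  - task 5 (Design): project_id=3 -> matches Atlas
  - task 6 (Optimize): project_id=NULL, no match -> kept with NULL
  - task 7 (Train): project_id=1 -> matches Phoenix
All 7 rows appear; 2 have NULL project.

SQL:
SELECT a.name, b.name AS project
FROM tasks a
LEFT JOIN projects b ON a.project_id = b.id

Result:
name     | project
---------+--------
Plan     | NULL   
Research | Gamma  
Setup    | Gamma  
Document | Atlas  
Design   | Atlas  
Optimize | NULL   
Train    | Phoenix


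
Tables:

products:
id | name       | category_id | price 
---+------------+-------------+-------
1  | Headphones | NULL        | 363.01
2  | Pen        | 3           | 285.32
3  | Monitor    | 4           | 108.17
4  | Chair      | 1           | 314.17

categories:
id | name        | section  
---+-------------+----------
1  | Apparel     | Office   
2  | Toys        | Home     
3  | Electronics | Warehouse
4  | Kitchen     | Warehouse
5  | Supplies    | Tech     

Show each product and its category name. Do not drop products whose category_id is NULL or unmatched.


LEFT JOIN keeps every row from products (the left table); where category_id has no match in categories, the category columns become NULL. Walk through each product:
  - product 1 (Headphones): category_id=NULL, no match -> kept with NULL
  - product 2 (Pen): category_id=3 -> matches Electronics
  - product 3 (Monitor): category_id=4 -> matches Kitchen
  - product 4 (Chair): category_id=1 -> matches Apparel
All 4 rows appear; 1 has NULL category.

SQL:
SELECT a.name, b.name AS category
FROM products a
LEFT JOIN categories b ON a.category_id = b.id

Result:
name       | category   
-----------+------------
Headphones | NULL       
Pen        | Electronics
Monitor    | Kitchen    
Chair      | Apparel    


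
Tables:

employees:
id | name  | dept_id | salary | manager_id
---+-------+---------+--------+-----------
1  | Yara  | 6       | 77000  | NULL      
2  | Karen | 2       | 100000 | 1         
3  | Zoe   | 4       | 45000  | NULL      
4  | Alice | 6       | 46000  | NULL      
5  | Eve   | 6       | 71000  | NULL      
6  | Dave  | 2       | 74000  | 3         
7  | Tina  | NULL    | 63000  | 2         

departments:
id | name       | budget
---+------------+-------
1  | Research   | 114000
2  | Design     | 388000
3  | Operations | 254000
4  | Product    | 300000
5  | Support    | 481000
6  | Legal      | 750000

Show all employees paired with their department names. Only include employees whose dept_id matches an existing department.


INNER JOIN keeps only employees rows whose dept_id matches an id in departments. Walk through each employee:
  - employee 1 (Yara): dept_id=6 -> matches Legal
  - employee 2 (Karen): dept_id=2 -> matches Design
  - employee 3 (Zoe): dept_id=4 -> matches Product
  - employee 4 (Alice): dept_id=6 -> matches Legal
  - employee 5 (Eve): dept_id=6 -> matches Legal
  - employee 6 (Dave): dept_id=2 -> matches Design
  - employee 7 (Tina): dept_id=NULL, no match -> dropped
So 1 of 7 rows is dropped.

SQL:
SELECT a.name, b.name AS department
FROM employees a
INNER JOIN departments b ON a.dept_id = b.id

Result:
name  | department
------+-----------
Yara  | Legal     
Karen | Design    
Zoe   | Product   
Alice | Legal     
Eve   | Legal     
Dave  | Design    


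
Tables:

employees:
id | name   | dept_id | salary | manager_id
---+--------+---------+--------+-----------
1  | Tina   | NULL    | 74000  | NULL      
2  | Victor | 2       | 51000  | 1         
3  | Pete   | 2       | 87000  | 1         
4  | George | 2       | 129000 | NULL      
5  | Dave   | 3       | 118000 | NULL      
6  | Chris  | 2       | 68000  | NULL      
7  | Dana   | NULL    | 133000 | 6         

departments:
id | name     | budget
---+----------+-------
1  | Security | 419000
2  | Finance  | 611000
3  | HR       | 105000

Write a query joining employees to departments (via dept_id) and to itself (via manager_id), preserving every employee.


Two LEFT JOINs from the same base table employees: one to departments via dept_id, one to employees itself via manager_id. Both are LEFT so every employee is preserved.
Match against departments:
  - employee 1 (Tina): dept_id=NULL, no match -> kept with NULL
  - employee 2 (Victor): dept_id=2 -> matches Finance
  - employee 3 (Pete): dept_id=2 -> matches Finance
  - employee 4 (George): dept_id=2 -> matches Finance
  - employee 5 (Dave): dept_id=3 -> matches HR
  - employee 6 (Chris): dept_id=2 -> matches Finance
  - employee 7 (Dana): dept_id=NULL, no match -> kept with NULL
Match against employees (self):
  - employee 1 (Tina): manager_id=NULL -> NULL
  - employee 2 (Victor): manager_id=1 -> Tina
  - employee 3 (Pete): manager_id=1 -> Tina
  - employee 4 (George): manager_id=NULL -> NULL
  - employee 5 (Dave): manager_id=NULL -> NULL
  - employee 6 (Chris): manager_id=NULL -> NULL
  - employee 7 (Dana): manager_id=6 -> Chris

SQL:
SELECT a.name, b.name AS department, c.name AS manager
FROM employees a
LEFT JOIN departments b ON a.dept_id = b.id
LEFT JOIN employees c ON a.manager_id = c.id

Result:
name   | department | manager
-------+------------+--------
Tina   | NULL       | NULL   
Victor | Finance    | Tina   
Pete   | Finance    | Tina   
George | Finance    | NULL   
Dave   | HR         | NULL   
Chris  | Finance    | NULL   
Dana   | NULL       | Chris  


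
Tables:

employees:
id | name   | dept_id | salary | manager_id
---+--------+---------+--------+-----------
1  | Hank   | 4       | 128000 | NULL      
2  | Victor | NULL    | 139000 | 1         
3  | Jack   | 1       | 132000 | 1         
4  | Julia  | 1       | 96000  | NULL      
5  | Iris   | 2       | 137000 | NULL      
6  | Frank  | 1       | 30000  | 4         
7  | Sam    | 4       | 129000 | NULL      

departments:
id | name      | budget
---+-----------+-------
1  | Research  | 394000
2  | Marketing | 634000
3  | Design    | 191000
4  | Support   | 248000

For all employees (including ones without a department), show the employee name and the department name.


LEFT JOIN keeps every row from employees (the left table); where dept_id has no match in departments, the department columns become NULL. Walk through each employee:
  - employee 1 (Hank): dept_id=4 -> matches Support
  - employee 2 (Victor): dept_id=NULL, no match -> kept with NULL
  - employee 3 (Jack): dept_id=1 -> matches Research
  - employee 4 (Julia): dept_id=1 -> matches Research
  - employee 5 (Iris): dept_id=2 -> matches Marketing
  - employee 6 (Frank): dept_id=1 -> matches Research
  - employee 7 (Sam): dept_id=4 -> matches Support
All 7 rows appear; 1 has NULL department.

SQL:
SELECT a.name, b.name AS department
FROM employees a
LEFT JOIN departments b ON a.dept_id = b.id

Result:
name   | department
-------+-----------
Hank   | Support   
Victor | NULL      
Jack   | Research  
Julia  | Research  
Iris   | Marketing 
Frank  | Research  
Sam    | Support   


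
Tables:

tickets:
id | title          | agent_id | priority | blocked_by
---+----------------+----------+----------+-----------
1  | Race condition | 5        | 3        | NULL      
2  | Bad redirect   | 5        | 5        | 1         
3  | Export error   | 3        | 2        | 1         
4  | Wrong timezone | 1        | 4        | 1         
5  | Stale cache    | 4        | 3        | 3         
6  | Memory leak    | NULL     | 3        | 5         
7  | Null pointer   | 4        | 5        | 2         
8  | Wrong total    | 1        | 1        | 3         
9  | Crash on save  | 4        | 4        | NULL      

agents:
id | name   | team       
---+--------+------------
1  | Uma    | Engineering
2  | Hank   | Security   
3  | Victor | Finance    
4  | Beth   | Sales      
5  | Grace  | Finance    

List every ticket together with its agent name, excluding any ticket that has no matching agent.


INNER JOIN keeps only tickets rows whose agent_id matches an id in agents. Walk through each ticket:
  - ticket 1 (Race condition): agent_id=5 -> matches Grace
  - ticket 2 (Bad redirect): agent_id=5 -> matches Grace
  - ticket 3 (Export error): agent_id=3 -> matches Victor
  - ticket 4 (Wrong timezone): agent_id=1 -> matches Uma
  - ticket 5 (Stale cache): agent_id=4 -> matches Beth
  - ticket 6 (Memory leak): agent_id=NULL, no match -> dropped
  - ticket 7 (Null pointer): agent_id=4 -> matches Beth
  - ticket 8 (Wrong total): agent_id=1 -> matches Uma
  - ticket 9 (Crash on save): agent_id=4 -> matches Beth
So 1 of 9 rows is dropped.

SQL:
SELECT a.title, b.name AS agent
FROM tickets a
INNER JOIN agents b ON a.agent_id = b.id

Result:
title          | agent 
---------------+-------
Race condition | Grace 
Bad redirect   | Grace 
Export error   | Victor
Wrong timezone | Uma   
Stale cache    | Beth  
Null pointer   | Beth  
Wrong total    | Uma   
Crash on save  | Beth  


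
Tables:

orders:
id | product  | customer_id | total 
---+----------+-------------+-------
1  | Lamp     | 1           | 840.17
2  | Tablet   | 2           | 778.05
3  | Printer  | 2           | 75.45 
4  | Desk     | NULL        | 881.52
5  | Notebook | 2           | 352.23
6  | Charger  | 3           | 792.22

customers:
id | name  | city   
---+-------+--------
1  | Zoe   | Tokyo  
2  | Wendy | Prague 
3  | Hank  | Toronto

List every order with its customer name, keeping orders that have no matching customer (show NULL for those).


LEFT JOIN keeps every row from orders (the left table); where customer_id has no match in customers, the customer columns become NULL. Walk through each order:
  - order 1 (Lamp): customer_id=1 -> matches Zoe
  - order 2 (Tablet): customer_id=2 -> matches Wendy
  - order 3 (Printer): customer_id=2 -> matches Wendy
  - order 4 (Desk): customer_id=NULL, no match -> kept with NULL
  - order 5 (Notebook): customer_id=2 -> matches Wendy
  - order 6 (Charger): customer_id=3 -> matches Hank
All 6 rows appear; 1 has NULL customer.

SQL:
SELECT a.product, b.name AS customer
FROM orders a
LEFT JOIN customers b ON a.customer_id = b.id

Result:
product  | customer
---------+---------
Lamp     | Zoe     
Tablet   | Wendy   
Printer  | Wendy   
Desk     | NULL    
Notebook | Wendy   
Charger  | Hank    


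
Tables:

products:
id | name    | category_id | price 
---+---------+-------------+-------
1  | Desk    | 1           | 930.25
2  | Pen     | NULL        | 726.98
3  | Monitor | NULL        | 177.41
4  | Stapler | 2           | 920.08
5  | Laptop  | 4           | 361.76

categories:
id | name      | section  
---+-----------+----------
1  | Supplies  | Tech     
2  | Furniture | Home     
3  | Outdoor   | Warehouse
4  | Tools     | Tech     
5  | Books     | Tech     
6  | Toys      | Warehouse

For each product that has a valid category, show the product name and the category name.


INNER JOIN keeps only products rows whose category_id matches an id in categories. Walk through each product:
  - product 1 (Desk): category_id=1 -> matches Supplies
  - product 2 (Pen): category_id=NULL, no match -> dropped
  - product 3 (Monitor): category_id=NULL, no match -> dropped
  - product 4 (Stapler): category_id=2 -> matches Furniture
  - product 5 (Laptop): category_id=4 -> matches Tools
So 2 of 5 rows are dropped.

SQL:
SELECT a.name, b.name AS category
FROM products a
INNER JOIN categories b ON a.category_id = b.id

Result:
name    | category 
--------+----------
Desk    | Supplies 
Stapler | Furniture
Laptop  | Tools    


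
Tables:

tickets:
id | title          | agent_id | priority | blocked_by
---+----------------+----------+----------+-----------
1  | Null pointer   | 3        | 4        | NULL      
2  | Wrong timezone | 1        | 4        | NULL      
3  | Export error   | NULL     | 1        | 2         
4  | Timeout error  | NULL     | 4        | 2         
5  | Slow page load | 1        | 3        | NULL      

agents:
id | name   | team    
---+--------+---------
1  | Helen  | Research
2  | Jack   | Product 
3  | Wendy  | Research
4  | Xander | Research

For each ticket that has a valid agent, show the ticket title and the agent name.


INNER JOIN keeps only tickets rows whose agent_id matches an id in agents. Walk through each ticket:
  - ticket 1 (Null pointer): agent_id=3 -> matches Wendy
  - ticket 2 (Wrong timezone): agent_id=1 -> matches Helen
  - ticket 3 (Export error): agent_id=NULL, no match -> dropped
  - ticket 4 (Timeout error): agent_id=NULL, no match -> dropped
  - ticket 5 (Slow page load): agent_id=1 -> matches Helen
So 2 of 5 rows are dropped.

SQL:
SELECT a.title, b.name AS agent
FROM tickets a
INNER JOIN agents b ON a.agent_id = b.id

Result:
title          | agent
---------------+------
Null pointer   | Wendy
Wrong timezone | Helen
Slow page load | Helen


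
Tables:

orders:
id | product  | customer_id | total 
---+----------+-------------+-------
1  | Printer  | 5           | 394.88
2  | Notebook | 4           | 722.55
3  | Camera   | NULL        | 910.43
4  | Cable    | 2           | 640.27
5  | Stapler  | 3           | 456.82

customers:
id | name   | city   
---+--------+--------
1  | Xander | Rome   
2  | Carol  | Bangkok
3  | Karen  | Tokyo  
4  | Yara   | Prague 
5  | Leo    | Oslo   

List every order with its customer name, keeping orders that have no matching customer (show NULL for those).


LEFT JOIN keeps every row from orders (the left table); where customer_id has no match in customers, the customer columns become NULL. Walk through each order:
  - order 1 (Printer): customer_id=5 -> matches Leo
  - order 2 (Notebook): customer_id=4 -> matches Yara
  - order 3 (Camera): customer_id=NULL, no match -> kept with NULL
  - order 4 (Cable): customer_id=2 -> matches Carol
  - order 5 (Stapler): customer_id=3 -> matches Karen
All 5 rows appear; 1 has NULL customer.

SQL:
SELECT a.product, b.name AS customer
FROM orders a
LEFT JOIN customers b ON a.customer_id = b.id

Result:
product  | customer
---------+---------
Printer  | Leo     
Notebook | Yara    
Camera   | NULL    
Cable    | Carol   
Stapler  | Karen   


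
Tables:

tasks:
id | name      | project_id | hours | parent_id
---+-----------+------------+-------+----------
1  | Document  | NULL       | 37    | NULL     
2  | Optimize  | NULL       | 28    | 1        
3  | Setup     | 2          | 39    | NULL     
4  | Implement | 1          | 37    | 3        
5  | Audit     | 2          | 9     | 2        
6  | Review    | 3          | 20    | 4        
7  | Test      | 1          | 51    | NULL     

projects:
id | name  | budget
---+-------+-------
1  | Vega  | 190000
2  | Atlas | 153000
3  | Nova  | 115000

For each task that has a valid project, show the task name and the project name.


INNER JOIN keeps only tasks rows whose project_id matches an id in projects. Walk through each task:
  - task 1 (Document): project_id=NULL, no match -> dropped
  - task 2 (Optimize): project_id=NULL, no match -> dropped
  - task 3 (Setup): project_id=2 -> matches Atlas
  - task 4 (Implement): project_id=1 -> matches Vega
  - task 5 (Audit): project_id=2 -> matches Atlas
  - task 6 (Review): project_id=3 -> matches Nova
  - task 7 (Test): project_id=1 -> matches Vega
So 2 of 7 rows are dropped.

SQL:
SELECT a.name, b.name AS project
FROM tasks a
INNER JOIN projects b ON a.project_id = b.id

Result:
name      | project
----------+--------
Setup     | Atlas  
Implement | Vega   
Audit     | Atlas  
Review    | Nova   
Test      | Vega   


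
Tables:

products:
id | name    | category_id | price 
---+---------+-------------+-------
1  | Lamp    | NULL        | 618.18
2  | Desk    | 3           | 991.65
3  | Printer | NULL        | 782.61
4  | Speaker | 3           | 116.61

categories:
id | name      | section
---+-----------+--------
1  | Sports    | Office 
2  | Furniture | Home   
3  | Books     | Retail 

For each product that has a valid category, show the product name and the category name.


INNER JOIN keeps only products rows whose category_id matches an id in categories. Walk through each product:
  - product 1 (Lamp): category_id=NULL, no match -> dropped
  - product 2 (Desk): category_id=3 -> matches Books
  - product 3 (Printer): category_id=NULL, no match -> dropped
  - product 4 (Speaker): category_id=3 -> matches Books
So 2 of 4 rows are dropped.

SQL:
SELECT a.name, b.name AS category
FROM products a
INNER JOIN categories b ON a.category_id = b.id

Result:
name    | category
--------+---------
Desk    | Books   
Speaker | Books   


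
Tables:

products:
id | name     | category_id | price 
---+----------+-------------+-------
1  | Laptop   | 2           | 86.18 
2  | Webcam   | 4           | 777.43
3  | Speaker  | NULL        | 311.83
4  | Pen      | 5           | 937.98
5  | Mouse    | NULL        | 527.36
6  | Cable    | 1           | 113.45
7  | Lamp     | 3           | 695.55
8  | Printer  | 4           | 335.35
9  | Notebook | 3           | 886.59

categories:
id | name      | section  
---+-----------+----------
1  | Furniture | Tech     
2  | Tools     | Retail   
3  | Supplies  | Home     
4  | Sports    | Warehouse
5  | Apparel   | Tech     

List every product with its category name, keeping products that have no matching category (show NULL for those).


LEFT JOIN keeps every row from products (the left table); where category_id has no match in categories, the category columns become NULL. Walk through each product:
  - product 1 (Laptop): category_id=2 -> matches Tools
  - product 2 (Webcam): category_id=4 -> matches Sports
  - product 3 (Speaker): category_id=NULL, no match -> kept with NULL
  - product 4 (Pen): category_id=5 -> matches Apparel
  - product 5 (Mouse): category_id=NULL, no match -> kept with NULL
  - product 6 (Cable): category_id=1 -> matches Furniture
  - product 7 (Lamp): category_id=3 -> matches Supplies
  - product 8 (Printer): category_id=4 -> matches Sports
  - product 9 (Notebook): category_id=3 -> matches Supplies
All 9 rows appear; 2 have NULL category.

SQL:
SELECT a.name, b.name AS category
FROM products a
LEFT JOIN categories b ON a.category_id = b.id

Result:
name     | category 
---------+----------
Laptop   | Tools    
Webcam   | Sports   
Speaker  | NULL     
Pen      | Apparel  
Mouse    | NULL     
Cable    | Furniture
Lamp     | Supplies 
Printer  | Sports   
Notebook | Supplies 
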